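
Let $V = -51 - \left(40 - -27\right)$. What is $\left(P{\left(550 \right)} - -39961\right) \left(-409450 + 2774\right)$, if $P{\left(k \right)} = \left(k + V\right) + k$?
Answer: $-16650535468$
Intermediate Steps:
$V = -118$ ($V = -51 - \left(40 + 27\right) = -51 - 67 = -118$)
$P{\left(k \right)} = -118 + 2 k$ ($P{\left(k \right)} = \left(k - 118\right) + k = \left(-118 + k\right) + k = -118 + 2 k$)
$\left(P{\left(550 \right)} - -39961\right) \left(-409450 + 2774\right) = \left(\left(-118 + 2 \cdot 550\right) - -39961\right) \left(-409450 + 2774\right) = \left(\left(-118 + 1100\right) + \left(-121404 + 161365\right)\right) \left(-406676\right) = \left(982 + 39961\right) \left(-406676\right) = 40943 \left(-406676\right) = -16650535468$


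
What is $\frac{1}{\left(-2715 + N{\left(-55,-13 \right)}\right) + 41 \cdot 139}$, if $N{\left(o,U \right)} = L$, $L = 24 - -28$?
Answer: $\frac{1}{3036} \approx 0.00032938$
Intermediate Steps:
$L = 52$ ($L = 24 + 28 = 52$)
$N{\left(o,U \right)} = 52$
$\frac{1}{\left(-2715 + N{\left(-55,-13 \right)}\right) + 41 \cdot 139} = \frac{1}{\left(-2715 + 52\right) + 41 \cdot 139} = \frac{1}{-2663 + 5699} = \frac{1}{3036}$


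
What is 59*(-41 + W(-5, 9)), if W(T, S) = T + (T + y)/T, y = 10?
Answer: -2773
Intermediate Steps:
W(T, S) = T + (10 + T)/T (W(T, S) = T + (T + 10)/T = T + (10 + T)/T)
59*(-41 + W(-5, 9)) = 59*(-41 + (1 - 5 + 10/(-5))) = 59*(-41 + (1 - 5 + 10*(-1/5))) = 59*(-41 + (1 - 5 - 2)) = 59*(-41 - 6) = 59*(-47) = -2773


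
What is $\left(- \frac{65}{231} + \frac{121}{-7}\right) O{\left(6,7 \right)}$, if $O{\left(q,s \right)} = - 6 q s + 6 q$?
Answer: $\frac{292176}{77} \approx 3794.5$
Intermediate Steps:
$O{\left(q,s \right)} = 6 q - 6 q s$ ($O{\left(q,s \right)} = - 6 q s + 6 q = 6 q - 6 q s$)
$\left(- \frac{65}{231} + \frac{121}{-7}\right) O{\left(6,7 \right)} = \left(- \frac{65}{231} + \frac{121}{-7}\right) 6 \cdot 6 \left(1 - 7\right) = \left(\left(-65\right) \frac{1}{231} + 121 \left(- \frac{1}{7}\right)\right) 6 \cdot 6 \left(1 - 7\right) = \left(- \frac{65}{231} - \frac{121}{7}\right) 6 \cdot 6 \left(-6\right) = \left(- \frac{4058}{231}\right) \left(-216\right) = \frac{292176}{77}$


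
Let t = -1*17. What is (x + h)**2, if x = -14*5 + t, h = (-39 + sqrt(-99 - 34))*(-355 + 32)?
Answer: 142624343 - 8081460*I*sqrt(133) ≈ 1.4262e+8 - 9.32e+7*I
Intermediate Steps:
t = -17
h = 12597 - 323*I*sqrt(133) (h = (-39 + sqrt(-133))*(-323) = (-39 + I*sqrt(133))*(-323) = 12597 - 323*I*sqrt(133) ≈ 12597.0 - 3725.0*I)
x = -87 (x = -14*5 - 17 = -70 - 17 = -87)
(x + h)**2 = (-87 + (12597 - 323*I*sqrt(133)))**2 = (12510 - 323*I*sqrt(133))**2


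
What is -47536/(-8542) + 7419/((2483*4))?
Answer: 267750325/42419572 ≈ 6.3120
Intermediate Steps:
-47536/(-8542) + 7419/((2483*4)) = -47536*(-1/8542) + 7419/9932 = 23768/4271 + 7419*(1/9932) = 23768/4271 + 7419/9932 = 267750325/42419572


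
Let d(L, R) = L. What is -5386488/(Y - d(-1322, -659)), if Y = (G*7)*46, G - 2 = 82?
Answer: -2693244/14185 ≈ -189.87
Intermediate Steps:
G = 84 (G = 2 + 82 = 84)
Y = 27048 (Y = (84*7)*46 = 588*46 = 27048)
-5386488/(Y - d(-1322, -659)) = -5386488/(27048 - 1*(-1322)) = -5386488/(27048 + 1322) = -5386488/28370 = -5386488*1/28370 = -2693244/14185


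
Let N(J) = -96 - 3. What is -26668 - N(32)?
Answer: -26569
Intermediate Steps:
N(J) = -99
-26668 - N(32) = -26668 - 1*(-99) = -26668 + 99 = -26569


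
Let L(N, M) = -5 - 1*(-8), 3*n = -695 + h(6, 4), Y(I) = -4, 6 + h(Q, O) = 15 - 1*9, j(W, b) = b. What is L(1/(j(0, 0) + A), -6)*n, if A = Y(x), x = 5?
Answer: -695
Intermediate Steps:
h(Q, O) = 0 (h(Q, O) = -6 + (15 - 1*9) = -6 + (15 - 9) = -6 + 6 = 0)
A = -4
n = -695/3 (n = (-695 + 0)/3 = (⅓)*(-695) = -695/3 ≈ -231.67)
L(N, M) = 3 (L(N, M) = -5 + 8 = 3)
L(1/(j(0, 0) + A), -6)*n = 3*(-695/3) = -695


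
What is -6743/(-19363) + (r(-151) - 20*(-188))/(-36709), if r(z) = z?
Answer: 177647720/710796367 ≈ 0.24993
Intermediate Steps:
-6743/(-19363) + (r(-151) - 20*(-188))/(-36709) = -6743/(-19363) + (-151 - 20*(-188))/(-36709) = -6743*(-1/19363) + (-151 + 3760)*(-1/36709) = 6743/19363 + 3609*(-1/36709) = 6743/19363 - 3609/36709 = 177647720/710796367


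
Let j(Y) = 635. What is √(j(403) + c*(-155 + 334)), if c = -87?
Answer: I*√14938 ≈ 122.22*I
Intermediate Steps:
√(j(403) + c*(-155 + 334)) = √(635 - 87*(-155 + 334)) = √(635 - 87*179) = √(635 - 15573) = √(-14938) = I*√14938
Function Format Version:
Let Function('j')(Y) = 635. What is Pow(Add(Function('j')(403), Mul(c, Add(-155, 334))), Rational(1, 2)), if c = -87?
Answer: Mul(I, Pow(14938, Rational(1, 2))) ≈ Mul(122.22, I)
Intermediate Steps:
Pow(Add(Function('j')(403), Mul(c, Add(-155, 334))), Rational(1, 2)) = Pow(Add(635, Mul(-87, Add(-155, 334))), Rational(1, 2)) = Pow(Add(635, Mul(-87, 179)), Rational(1, 2)) = Pow(Add(635, -15573), Rational(1, 2)) = Pow(-14938, Rational(1, 2)) = Mul(I, Pow(14938, Rational(1, 2)))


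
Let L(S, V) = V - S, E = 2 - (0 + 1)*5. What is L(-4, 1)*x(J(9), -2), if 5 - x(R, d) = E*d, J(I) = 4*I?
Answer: -5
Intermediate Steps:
E = -3 (E = 2 - 5 = -3)
x(R, d) = 5 + 3*d (x(R, d) = 5 - (-3)*d = 5 + 3*d)
L(-4, 1)*x(J(9), -2) = (1 - 1*(-4))*(5 + 3*(-2)) = (1 + 4)*(5 - 6) = 5*(-1) = -5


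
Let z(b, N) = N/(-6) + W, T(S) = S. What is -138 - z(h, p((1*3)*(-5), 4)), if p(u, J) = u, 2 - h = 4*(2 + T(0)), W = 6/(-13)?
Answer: -3641/26 ≈ -140.04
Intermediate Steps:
W = -6/13 (W = 6*(-1/13) = -6/13 ≈ -0.46154)
h = -6 (h = 2 - 4*(2 + 0) = 2 - 4*2 = 2 - 1*8 = 2 - 8 = -6)
z(b, N) = -6/13 - N/6 (z(b, N) = N/(-6) - 6/13 = -N/6 - 6/13 = -6/13 - N/6)
-138 - z(h, p((1*3)*(-5), 4)) = -138 - (-6/13 - 1*3*(-5)/6) = -138 - (-6/13 - (-5)/2) = -138 - (-6/13 - ⅙*(-15)) = -138 - (-6/13 + 5/2) = -138 - 1*53/26 = -138 - 53/26 = -3641/26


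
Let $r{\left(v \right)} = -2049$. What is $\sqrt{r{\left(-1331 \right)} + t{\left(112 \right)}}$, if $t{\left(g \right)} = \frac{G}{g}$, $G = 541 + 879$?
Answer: $\frac{i \sqrt{399119}}{14} \approx 45.126 i$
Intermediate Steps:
$G = 1420$
$t{\left(g \right)} = \frac{1420}{g}$
$\sqrt{r{\left(-1331 \right)} + t{\left(112 \right)}} = \sqrt{-2049 + \frac{1420}{112}} = \sqrt{-2049 + 1420 \cdot \frac{1}{112}} = \sqrt{-2049 + \frac{355}{28}} = \sqrt{- \frac{57017}{28}} = \frac{i \sqrt{399119}}{14}$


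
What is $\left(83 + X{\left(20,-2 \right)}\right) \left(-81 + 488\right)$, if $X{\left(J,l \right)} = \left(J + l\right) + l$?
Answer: $40293$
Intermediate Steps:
$X{\left(J,l \right)} = J + 2 l$
$\left(83 + X{\left(20,-2 \right)}\right) \left(-81 + 488\right) = \left(83 + \left(20 + 2 \left(-2\right)\right)\right) \left(-81 + 488\right) = \left(83 + \left(20 - 4\right)\right) 407 = \left(83 + 16\right) 407 = 99 \cdot 407 = 40293$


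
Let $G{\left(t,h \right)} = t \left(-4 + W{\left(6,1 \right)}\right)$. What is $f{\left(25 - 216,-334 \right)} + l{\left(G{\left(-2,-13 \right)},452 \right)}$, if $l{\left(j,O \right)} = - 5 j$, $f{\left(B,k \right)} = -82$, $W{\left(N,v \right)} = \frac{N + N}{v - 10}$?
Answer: $- \frac{406}{3} \approx -135.33$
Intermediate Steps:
$W{\left(N,v \right)} = \frac{2 N}{-10 + v}$ ($W{\left(N,v \right)} = \frac{2 N}{v - 10} = \frac{2 N}{-10 + v}$)
$G{\left(t,h \right)} = - \frac{16 t}{3}$ ($G{\left(t,h \right)} = t \left(-4 + 2 \cdot 6 \frac{1}{-10 + 1}\right) = t \left(-4 + 2 \cdot 6 \frac{1}{-9}\right) = t \left(-4 + 2 \cdot 6 \left(- \frac{1}{9}\right)\right) = t \left(-4 - \frac{4}{3}\right) = t \left(- \frac{16}{3}\right) = - \frac{16 t}{3}$)
$f{\left(25 - 216,-334 \right)} + l{\left(G{\left(-2,-13 \right)},452 \right)} = -82 - 5 \left(\left(- \frac{16}{3}\right) \left(-2\right)\right) = -82 - \frac{160}{3} = - \frac{406}{3}$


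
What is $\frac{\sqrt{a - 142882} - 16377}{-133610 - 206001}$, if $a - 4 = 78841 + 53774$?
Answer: $\frac{16377}{339611} - \frac{i \sqrt{10263}}{339611} \approx 0.048223 - 0.0002983 i$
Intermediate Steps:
$a = 132619$ ($a = 4 + \left(78841 + 53774\right) = 4 + 132615 = 132619$)
$\frac{\sqrt{a - 142882} - 16377}{-133610 - 206001} = \frac{\sqrt{132619 - 142882} - 16377}{-133610 - 206001} = \frac{\sqrt{-10263} - 16377}{-339611} = \left(i \sqrt{10263} - 16377\right) \left(- \frac{1}{339611}\right) = \left(-16377 + i \sqrt{10263}\right) \left(- \frac{1}{339611}\right) = \frac{16377}{339611} - \frac{i \sqrt{10263}}{339611}$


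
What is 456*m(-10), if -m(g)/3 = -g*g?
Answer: 136800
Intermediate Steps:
m(g) = 3*g² (m(g) = -(-3)*g*g = -(-3)*g² = 3*g²)
456*m(-10) = 456*(3*(-10)²) = 456*(3*100) = 456*300 = 136800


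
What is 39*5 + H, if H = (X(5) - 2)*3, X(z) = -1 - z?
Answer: 171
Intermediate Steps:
H = -24 (H = ((-1 - 1*5) - 2)*3 = ((-1 - 5) - 2)*3 = (-6 - 2)*3 = -8*3 = -24)
39*5 + H = 39*5 - 24 = 195 - 24 = 171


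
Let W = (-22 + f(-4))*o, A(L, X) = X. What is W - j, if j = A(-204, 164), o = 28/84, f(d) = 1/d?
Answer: -2057/12 ≈ -171.42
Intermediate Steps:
o = 1/3 (o = 28*(1/84) = 1/3 ≈ 0.33333)
j = 164
W = -89/12 (W = (-22 + 1/(-4))*(1/3) = (-22 - 1/4)*(1/3) = -89/4*1/3 = -89/12 ≈ -7.4167)
W - j = -89/12 - 1*164 = -89/12 - 164 = -2057/12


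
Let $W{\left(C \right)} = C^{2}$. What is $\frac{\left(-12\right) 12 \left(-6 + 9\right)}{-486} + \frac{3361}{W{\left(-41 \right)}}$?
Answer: $\frac{43697}{15129} \approx 2.8883$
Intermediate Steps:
$\frac{\left(-12\right) 12 \left(-6 + 9\right)}{-486} + \frac{3361}{W{\left(-41 \right)}} = \frac{\left(-12\right) 12 \left(-6 + 9\right)}{-486} + \frac{3361}{\left(-41\right)^{2}} = \left(-144\right) 3 \left(- \frac{1}{486}\right) + \frac{3361}{1681} = \left(-432\right) \left(- \frac{1}{486}\right) + 3361 \cdot \frac{1}{1681} = \frac{8}{9} + \frac{3361}{1681} = \frac{43697}{15129}$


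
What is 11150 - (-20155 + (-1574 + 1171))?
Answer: 31708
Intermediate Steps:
11150 - (-20155 + (-1574 + 1171)) = 11150 - (-20155 - 403) = 11150 - 1*(-20558) = 11150 + 20558 = 31708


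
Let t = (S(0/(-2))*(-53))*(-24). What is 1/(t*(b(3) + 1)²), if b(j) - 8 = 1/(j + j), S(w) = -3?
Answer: -1/320650 ≈ -3.1187e-6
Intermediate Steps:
b(j) = 8 + 1/(2*j) (b(j) = 8 + 1/(j + j) = 8 + 1/(2*j))
t = -3816 (t = -3*(-53)*(-24) = 159*(-24) = -3816)
1/(t*(b(3) + 1)²) = 1/(-3816*((8 + (½)/3) + 1)²) = 1/(-3816*((8 + (½)*(⅓)) + 1)²) = 1/(-3816*((8 + ⅙) + 1)²) = 1/(-3816*(49/6 + 1)²) = 1/(-3816*(55/6)²) = 1/(-3816*3025/36) = 1/(-320650) = -1/320650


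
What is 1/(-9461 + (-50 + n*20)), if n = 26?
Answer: -1/8991 ≈ -0.00011122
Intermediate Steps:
1/(-9461 + (-50 + n*20)) = 1/(-9461 + (-50 + 26*20)) = 1/(-9461 + (-50 + 520)) = 1/(-9461 + 470) = 1/(-8991) = -1/8991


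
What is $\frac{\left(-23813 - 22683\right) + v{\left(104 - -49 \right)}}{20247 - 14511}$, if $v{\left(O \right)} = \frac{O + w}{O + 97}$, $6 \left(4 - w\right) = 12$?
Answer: $- \frac{774923}{95600} \approx -8.1059$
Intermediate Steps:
$w = 2$ ($w = 4 - 2 = 2$)
$v{\left(O \right)} = \frac{2 + O}{97 + O}$ ($v{\left(O \right)} = \frac{O + 2}{O + 97} = \frac{2 + O}{97 + O}$)
$\frac{\left(-23813 - 22683\right) + v{\left(104 - -49 \right)}}{20247 - 14511} = \frac{\left(-23813 - 22683\right) + \frac{2 + \left(104 - -49\right)}{97 + \left(104 - -49\right)}}{20247 - 14511} = \frac{-46496 + \frac{2 + \left(104 + 49\right)}{97 + \left(104 + 49\right)}}{5736} = \left(-46496 + \frac{2 + 153}{97 + 153}\right) \frac{1}{5736} = \left(-46496 + \frac{1}{250} \cdot 155\right) \frac{1}{5736} = \left(-46496 + \frac{31}{50}\right) \frac{1}{5736} = \left(- \frac{2324769}{50}\right) \frac{1}{5736} = - \frac{774923}{95600}$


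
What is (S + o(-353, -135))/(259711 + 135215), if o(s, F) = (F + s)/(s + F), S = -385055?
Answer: -192527/197463 ≈ -0.97500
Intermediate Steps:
o(s, F) = 1 (o(s, F) = (F + s)/(F + s) = 1)
(S + o(-353, -135))/(259711 + 135215) = (-385055 + 1)/(259711 + 135215) = -385054/394926 = -385054*1/394926 = -192527/197463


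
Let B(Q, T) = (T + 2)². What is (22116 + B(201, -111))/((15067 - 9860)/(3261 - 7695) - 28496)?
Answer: -150742698/126356471 ≈ -1.1930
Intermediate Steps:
B(Q, T) = (2 + T)²
(22116 + B(201, -111))/((15067 - 9860)/(3261 - 7695) - 28496) = (22116 + (2 - 111)²)/((15067 - 9860)/(3261 - 7695) - 28496) = (22116 + (-109)²)/(5207/(-4434) - 28496) = (22116 + 11881)/(5207*(-1/4434) - 28496) = 33997/(-5207/4434 - 28496) = 33997/(-126356471/4434) = 33997*(-4434/126356471) = -150742698/126356471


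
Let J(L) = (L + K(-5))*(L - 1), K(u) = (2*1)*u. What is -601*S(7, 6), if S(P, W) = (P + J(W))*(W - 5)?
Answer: 7813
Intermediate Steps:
K(u) = 2*u
J(L) = (-1 + L)*(-10 + L) (J(L) = (L + 2*(-5))*(L - 1) = (L - 10)*(-1 + L) = (-10 + L)*(-1 + L) = (-1 + L)*(-10 + L))
S(P, W) = (-5 + W)*(10 + P + W**2 - 11*W) (S(P, W) = (P + (10 + W**2 - 11*W))*(W - 5) = (10 + P + W**2 - 11*W)*(-5 + W) = (-5 + W)*(10 + P + W**2 - 11*W))
-601*S(7, 6) = -601*(-50 + 6**3 - 16*6**2 - 5*7 + 65*6 + 7*6) = -601*(-50 + 216 - 16*36 - 35 + 390 + 42) = -601*(-50 + 216 - 576 - 35 + 390 + 42) = -601*(-13) = 7813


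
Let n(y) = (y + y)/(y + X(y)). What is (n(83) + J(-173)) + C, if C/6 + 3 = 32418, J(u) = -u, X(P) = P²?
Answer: 8175847/42 ≈ 1.9466e+5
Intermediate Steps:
C = 194490 (C = -18 + 6*32418 = -18 + 194508 = 194490)
n(y) = 2*y/(y + y²) (n(y) = (y + y)/(y + y²) = (2*y)/(y + y²) = 2*y/(y + y²))
(n(83) + J(-173)) + C = (2/(1 + 83) - 1*(-173)) + 194490 = (2/84 + 173) + 194490 = (2*(1/84) + 173) + 194490 = (1/42 + 173) + 194490 = 7267/42 + 194490 = 8175847/42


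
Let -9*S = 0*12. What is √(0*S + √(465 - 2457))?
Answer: (-1992)^(¼) ≈ 4.724 + 4.724*I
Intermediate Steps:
S = 0 (S = -0*12 = -⅑*0 = 0)
√(0*S + √(465 - 2457)) = √(0*0 + √(465 - 2457)) = √(0 + √(-1992)) = √(0 + 2*I*√498) = √(2*I*√498) = 2^(¾)*249^(¼)*√I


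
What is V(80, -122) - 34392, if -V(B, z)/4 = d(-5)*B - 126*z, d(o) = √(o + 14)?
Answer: -96840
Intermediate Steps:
d(o) = √(14 + o)
V(B, z) = -12*B + 504*z (V(B, z) = -4*(√(14 - 5)*B - 126*z) = -4*(√9*B - 126*z) = -4*(3*B - 126*z) = -4*(-126*z + 3*B) = -12*B + 504*z)
V(80, -122) - 34392 = (-12*80 + 504*(-122)) - 34392 = (-960 - 61488) - 34392 = -62448 - 34392 = -96840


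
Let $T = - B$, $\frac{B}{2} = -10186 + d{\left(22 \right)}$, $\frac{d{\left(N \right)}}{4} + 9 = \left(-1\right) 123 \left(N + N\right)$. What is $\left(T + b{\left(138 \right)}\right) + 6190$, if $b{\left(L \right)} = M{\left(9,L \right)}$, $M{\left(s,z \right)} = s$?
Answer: $69939$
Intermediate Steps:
$d{\left(N \right)} = -36 - 984 N$ ($d{\left(N \right)} = -36 + 4 \left(-1\right) 123 \left(N + N\right) = -36 + 4 \left(- 123 \cdot 2 N\right) = -36 + 4 \left(- 246 N\right) = -36 - 984 N$)
$B = -63740$ ($B = 2 \left(-10186 - 21684\right) = 2 \left(-31870\right) = -63740$)
$b{\left(L \right)} = 9$
$T = 63740$ ($T = \left(-1\right) \left(-63740\right) = 63740$)
$\left(T + b{\left(138 \right)}\right) + 6190 = \left(63740 + 9\right) + 6190 = 63749 + 6190 = 69939$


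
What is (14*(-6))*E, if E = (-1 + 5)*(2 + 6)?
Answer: -2688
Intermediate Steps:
E = 32 (E = 4*8 = 32)
(14*(-6))*E = (14*(-6))*32 = -84*32 = -2688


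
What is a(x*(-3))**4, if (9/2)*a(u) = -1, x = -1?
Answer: 16/6561 ≈ 0.0024387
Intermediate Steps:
a(u) = -2/9 (a(u) = (2/9)*(-1) = -2/9)
a(x*(-3))**4 = (-2/9)**4 = 16/6561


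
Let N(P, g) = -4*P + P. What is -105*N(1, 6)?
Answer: 315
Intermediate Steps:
N(P, g) = -3*P
-105*N(1, 6) = -(-315) = -105*(-3) = 315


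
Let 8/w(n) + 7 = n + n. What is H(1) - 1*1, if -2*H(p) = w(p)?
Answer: -⅕ ≈ -0.20000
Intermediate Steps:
w(n) = 8/(-7 + 2*n) (w(n) = 8/(-7 + (n + n)) = 8/(-7 + 2*n))
H(p) = -4/(-7 + 2*p)
H(1) - 1*1 = -4/(-7 + 2*1) - 1*1 = -4/(-7 + 2) - 1 = -4/(-5) - 1 = -4*(-⅕) - 1 = ⅘ - 1 = -⅕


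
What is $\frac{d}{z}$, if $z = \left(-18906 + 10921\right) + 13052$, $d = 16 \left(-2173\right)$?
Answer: $- \frac{34768}{5067} \approx -6.8617$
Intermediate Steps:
$d = -34768$
$z = 5067$ ($z = -7985 + 13052 = 5067$)
$\frac{d}{z} = - \frac{34768}{5067}$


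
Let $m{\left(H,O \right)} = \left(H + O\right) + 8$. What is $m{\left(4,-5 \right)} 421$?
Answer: $2947$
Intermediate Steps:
$m{\left(H,O \right)} = 8 + H + O$
$m{\left(4,-5 \right)} 421 = \left(8 + 4 - 5\right) 421 = 7 \cdot 421 = 2947$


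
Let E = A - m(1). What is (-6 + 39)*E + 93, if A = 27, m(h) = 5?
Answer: 819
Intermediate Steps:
E = 22 (E = 27 - 1*5 = 27 - 5 = 22)
(-6 + 39)*E + 93 = (-6 + 39)*22 + 93 = 33*22 + 93 = 726 + 93 = 819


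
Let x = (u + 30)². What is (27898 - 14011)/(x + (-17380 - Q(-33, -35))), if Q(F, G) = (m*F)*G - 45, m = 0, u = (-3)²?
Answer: -13887/15814 ≈ -0.87815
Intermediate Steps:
u = 9
x = 1521 (x = (9 + 30)² = 39² = 1521)
Q(F, G) = -45 (Q(F, G) = (0*F)*G - 45 = 0*G - 45 = 0 - 45 = -45)
(27898 - 14011)/(x + (-17380 - Q(-33, -35))) = (27898 - 14011)/(1521 + (-17380 - 1*(-45))) = 13887/(1521 + (-17380 + 45)) = 13887/(1521 - 17335) = 13887/(-15814) = 13887*(-1/15814) = -13887/15814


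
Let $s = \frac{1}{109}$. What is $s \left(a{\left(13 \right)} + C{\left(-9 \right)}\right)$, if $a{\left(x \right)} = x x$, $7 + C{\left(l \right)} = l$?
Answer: $\frac{153}{109} \approx 1.4037$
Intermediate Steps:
$C{\left(l \right)} = -7 + l$
$a{\left(x \right)} = x^{2}$
$s = \frac{1}{109} \approx 0.0091743$
$s \left(a{\left(13 \right)} + C{\left(-9 \right)}\right) = \frac{13^{2} - 16}{109} = \frac{169 - 16}{109} = \frac{1}{109} \cdot 153 = \frac{153}{109}$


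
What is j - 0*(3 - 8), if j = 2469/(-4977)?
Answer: -823/1659 ≈ -0.49608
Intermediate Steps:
j = -823/1659 (j = 2469*(-1/4977) = -823/1659 ≈ -0.49608)
j - 0*(3 - 8) = -823/1659 - 0*(3 - 8) = -823/1659 - 0*(-5) = -823/1659 - 1*0 = -823/1659 + 0 = -823/1659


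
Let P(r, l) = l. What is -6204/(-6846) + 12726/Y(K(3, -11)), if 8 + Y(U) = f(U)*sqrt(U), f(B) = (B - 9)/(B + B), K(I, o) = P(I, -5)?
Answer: 2*(-36280235*I + 3619*sqrt(5))/(1141*(7*sqrt(5) + 40*I)) ≈ -1378.6 - 539.82*I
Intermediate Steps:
K(I, o) = -5
f(B) = (-9 + B)/(2*B) (f(B) = (-9 + B)/((2*B)) = (-9 + B)*(1/(2*B)) = (-9 + B)/(2*B))
Y(U) = -8 + (-9 + U)/(2*sqrt(U)) (Y(U) = -8 + ((-9 + U)/(2*U))*sqrt(U) = -8 + (-9 + U)/(2*sqrt(U)))
-6204/(-6846) + 12726/Y(K(3, -11)) = -6204/(-6846) + 12726/(((-9 - 5 - 16*I*sqrt(5))/(2*sqrt(-5)))) = -6204*(-1/6846) + 12726/(((-I*sqrt(5)/5)*(-9 - 5 - 16*I*sqrt(5))/2)) = 1034/1141 + 12726/(((-I*sqrt(5)/5)*(-9 - 5 - 16*I*sqrt(5))/2)) = 1034/1141 + 12726/(((-I*sqrt(5)/5)*(-14 - 16*I*sqrt(5))/2)) = 1034/1141 + 12726/((-I*sqrt(5)*(-14 - 16*I*sqrt(5))/10)) = 1034/1141 + 12726*(2*I*sqrt(5)/(-14 - 16*I*sqrt(5))) = 1034/1141 + 25452*I*sqrt(5)/(-14 - 16*I*sqrt(5))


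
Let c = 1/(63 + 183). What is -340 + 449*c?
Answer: -83191/246 ≈ -338.17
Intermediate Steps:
c = 1/246 ≈ 0.0040650
-340 + 449*c = -340 + 449*(1/246) = -340 + 449/246 = -83191/246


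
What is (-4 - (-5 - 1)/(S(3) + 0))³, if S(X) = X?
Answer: -8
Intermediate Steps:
(-4 - (-5 - 1)/(S(3) + 0))³ = (-4 - (-5 - 1)/(3 + 0))³ = (-4 - (-6)/3)³ = (-4 - 1*(-2))³ = (-4 + 2)³ = (-2)³ = -8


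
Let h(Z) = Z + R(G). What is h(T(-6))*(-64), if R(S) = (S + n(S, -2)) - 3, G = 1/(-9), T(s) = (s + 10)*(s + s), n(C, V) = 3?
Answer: 27712/9 ≈ 3079.1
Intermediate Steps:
T(s) = 2*s*(10 + s) (T(s) = (10 + s)*(2*s) = 2*s*(10 + s))
G = -⅑ ≈ -0.11111
R(S) = S (R(S) = (S + 3) - 3 = (3 + S) - 3 = S)
h(Z) = -⅑ + Z (h(Z) = Z - ⅑ = -⅑ + Z)
h(T(-6))*(-64) = (-⅑ + 2*(-6)*(10 - 6))*(-64) = (-⅑ + 2*(-6)*4)*(-64) = (-⅑ - 48)*(-64) = -433/9*(-64) = 27712/9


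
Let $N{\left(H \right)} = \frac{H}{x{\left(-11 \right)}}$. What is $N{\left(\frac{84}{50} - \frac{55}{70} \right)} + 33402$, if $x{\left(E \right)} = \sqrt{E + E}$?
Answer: $33402 - \frac{313 i \sqrt{22}}{7700} \approx 33402.0 - 0.19066 i$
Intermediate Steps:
$x{\left(E \right)} = \sqrt{2} \sqrt{E}$ ($x{\left(E \right)} = \sqrt{2 E} = \sqrt{2} \sqrt{E}$)
$N{\left(H \right)} = - \frac{i H \sqrt{22}}{22}$ ($N{\left(H \right)} = \frac{H}{\sqrt{2} \sqrt{-11}} = \frac{H}{\sqrt{2} i \sqrt{11}} = \frac{H}{i \sqrt{22}} = H \left(- \frac{i \sqrt{22}}{22}\right) = - \frac{i H \sqrt{22}}{22}$)
$N{\left(\frac{84}{50} - \frac{55}{70} \right)} + 33402 = - \frac{i \left(\frac{84}{50} - \frac{55}{70}\right) \sqrt{22}}{22} + 33402 = - \frac{i \left(84 \cdot \frac{1}{50} - \frac{11}{14}\right) \sqrt{22}}{22} + 33402 = - \frac{i \left(\frac{42}{25} - \frac{11}{14}\right) \sqrt{22}}{22} + 33402 = \left(- \frac{1}{22}\right) i \frac{313}{350} \sqrt{22} + 33402 = - \frac{313 i \sqrt{22}}{7700} + 33402 = 33402 - \frac{313 i \sqrt{22}}{7700}$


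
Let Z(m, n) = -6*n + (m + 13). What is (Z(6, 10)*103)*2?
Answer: -8446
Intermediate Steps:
Z(m, n) = 13 + m - 6*n (Z(m, n) = -6*n + (13 + m) = 13 + m - 6*n)
(Z(6, 10)*103)*2 = ((13 + 6 - 6*10)*103)*2 = ((13 + 6 - 60)*103)*2 = -41*103*2 = -4223*2 = -8446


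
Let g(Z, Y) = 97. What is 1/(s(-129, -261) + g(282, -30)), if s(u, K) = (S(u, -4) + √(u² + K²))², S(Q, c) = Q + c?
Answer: 25637/1129668058 + 399*√9418/2259336116 ≈ 3.9833e-5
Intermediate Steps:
s(u, K) = (-4 + u + √(K² + u²))² (s(u, K) = ((u - 4) + √(u² + K²))² = ((-4 + u) + √(K² + u²))² = (-4 + u + √(K² + u²))²)
1/(s(-129, -261) + g(282, -30)) = 1/((-4 - 129 + √((-261)² + (-129)²))² + 97) = 1/((-4 - 129 + √(68121 + 16641))² + 97) = 1/((-4 - 129 + √84762)² + 97) = 1/((-4 - 129 + 3*√9418)² + 97) = 1/((-133 + 3*√9418)² + 97) = 1/(97 + (-133 + 3*√9418)²)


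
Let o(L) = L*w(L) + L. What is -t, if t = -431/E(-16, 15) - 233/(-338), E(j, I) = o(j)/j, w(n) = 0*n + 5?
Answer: 36070/507 ≈ 71.144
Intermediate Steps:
w(n) = 5 (w(n) = 0 + 5 = 5)
o(L) = 6*L (o(L) = L*5 + L = 5*L + L = 6*L)
E(j, I) = 6 (E(j, I) = (6*j)/j = 6)
t = -36070/507 (t = -431/6 - 233/(-338) = -431*⅙ - 233*(-1/338) = -431/6 + 233/338 = -36070/507 ≈ -71.144)
-t = -1*(-36070/507) = 36070/507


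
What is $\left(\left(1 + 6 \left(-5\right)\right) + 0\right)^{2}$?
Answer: $841$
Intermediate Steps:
$\left(\left(1 + 6 \left(-5\right)\right) + 0\right)^{2} = \left(\left(1 - 30\right) + 0\right)^{2} = \left(-29 + 0\right)^{2} = \left(-29\right)^{2} = 841$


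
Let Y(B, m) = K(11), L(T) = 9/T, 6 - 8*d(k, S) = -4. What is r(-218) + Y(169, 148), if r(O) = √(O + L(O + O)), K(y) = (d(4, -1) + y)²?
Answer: 2401/16 + I*√10361213/218 ≈ 150.06 + 14.766*I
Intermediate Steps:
d(k, S) = 5/4 (d(k, S) = ¾ - ⅛*(-4) = ¾ + ½ = 5/4)
K(y) = (5/4 + y)²
Y(B, m) = 2401/16 (Y(B, m) = (5 + 4*11)²/16 = (5 + 44)²/16 = (1/16)*49² = (1/16)*2401 = 2401/16)
r(O) = √(O + 9/(2*O)) (r(O) = √(O + 9/(O + O)) = √(O + 9/((2*O))) = √(O + 9*(1/(2*O))) = √(O + 9/(2*O)))
r(-218) + Y(169, 148) = √(4*(-218) + 18/(-218))/2 + 2401/16 = √(-872 + 18*(-1/218))/2 + 2401/16 = √(-872 - 9/109)/2 + 2401/16 = √(-95057/109)/2 + 2401/16 = (I*√10361213/109)/2 + 2401/16 = I*√10361213/218 + 2401/16 = 2401/16 + I*√10361213/218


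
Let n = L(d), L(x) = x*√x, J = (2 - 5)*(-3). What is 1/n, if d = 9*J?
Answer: 1/729 ≈ 0.0013717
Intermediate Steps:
J = 9 (J = -3*(-3) = 9)
d = 81 (d = 9*9 = 81)
L(x) = x^(3/2)
n = 729 (n = 81^(3/2) = 729)
1/n = 1/729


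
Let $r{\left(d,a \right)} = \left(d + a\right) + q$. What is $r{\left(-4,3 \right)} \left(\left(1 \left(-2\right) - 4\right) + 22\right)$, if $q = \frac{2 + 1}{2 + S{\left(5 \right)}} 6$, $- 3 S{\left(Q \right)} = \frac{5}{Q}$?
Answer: $\frac{784}{5} \approx 156.8$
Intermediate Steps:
$S{\left(Q \right)} = - \frac{5}{3 Q}$ ($S{\left(Q \right)} = - \frac{5 \frac{1}{Q}}{3} = - \frac{5}{3 Q}$)
$q = \frac{54}{5}$ ($q = \frac{2 + 1}{2 - \frac{5}{3 \cdot 5}} \cdot 6 = \frac{3}{2 - \frac{1}{3}} \cdot 6 = \frac{3}{\frac{5}{3}} \cdot 6 = 3 \cdot \frac{3}{5} \cdot 6 = \frac{9}{5} \cdot 6 = \frac{54}{5} \approx 10.8$)
$r{\left(d,a \right)} = \frac{54}{5} + a + d$ ($r{\left(d,a \right)} = \left(d + a\right) + \frac{54}{5} = \left(a + d\right) + \frac{54}{5} = \frac{54}{5} + a + d$)
$r{\left(-4,3 \right)} \left(\left(1 \left(-2\right) - 4\right) + 22\right) = \left(\frac{54}{5} + 3 - 4\right) \left(\left(1 \left(-2\right) - 4\right) + 22\right) = \frac{49 \left(\left(-2 - 4\right) + 22\right)}{5} = \frac{49 \left(-6 + 22\right)}{5} = \frac{49}{5} \cdot 16 = \frac{784}{5}$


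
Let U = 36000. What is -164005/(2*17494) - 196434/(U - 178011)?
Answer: -1824186807/552075652 ≈ -3.3042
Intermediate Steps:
-164005/(2*17494) - 196434/(U - 178011) = -164005/(2*17494) - 196434/(36000 - 178011) = -164005/34988 - 196434/(-142011) = -164005*1/34988 - 196434*(-1/142011) = -164005/34988 + 21826/15779 = -1824186807/552075652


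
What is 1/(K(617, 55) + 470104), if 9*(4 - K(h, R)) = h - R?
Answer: 9/4230410 ≈ 2.1275e-6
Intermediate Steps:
K(h, R) = 4 - h/9 + R/9 (K(h, R) = 4 - (h - R)/9 = 4 + (-h/9 + R/9) = 4 - h/9 + R/9)
1/(K(617, 55) + 470104) = 1/((4 - 1/9*617 + (1/9)*55) + 470104) = 1/((4 - 617/9 + 55/9) + 470104) = 1/(-526/9 + 470104) = 1/(4230410/9) = 9/4230410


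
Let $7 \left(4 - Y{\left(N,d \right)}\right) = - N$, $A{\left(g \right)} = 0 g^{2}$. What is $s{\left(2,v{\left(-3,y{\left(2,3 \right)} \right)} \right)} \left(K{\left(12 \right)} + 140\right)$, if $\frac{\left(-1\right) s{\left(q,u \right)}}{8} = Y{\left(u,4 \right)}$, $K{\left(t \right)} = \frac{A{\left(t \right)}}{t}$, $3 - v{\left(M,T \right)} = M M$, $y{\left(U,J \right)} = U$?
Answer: $-3520$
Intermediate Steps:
$A{\left(g \right)} = 0$
$Y{\left(N,d \right)} = 4 + \frac{N}{7}$ ($Y{\left(N,d \right)} = 4 - \frac{\left(-1\right) N}{7} = 4 + \frac{N}{7}$)
$v{\left(M,T \right)} = 3 - M^{2}$ ($v{\left(M,T \right)} = 3 - M M = 3 - M^{2}$)
$K{\left(t \right)} = 0$ ($K{\left(t \right)} = \frac{0}{t} = 0$)
$s{\left(q,u \right)} = -32 - \frac{8 u}{7}$ ($s{\left(q,u \right)} = - 8 \left(4 + \frac{u}{7}\right) = -32 - \frac{8 u}{7}$)
$s{\left(2,v{\left(-3,y{\left(2,3 \right)} \right)} \right)} \left(K{\left(12 \right)} + 140\right) = \left(-32 - \frac{8 \left(3 - \left(-3\right)^{2}\right)}{7}\right) \left(0 + 140\right) = \left(-32 - \frac{8 \left(3 - 9\right)}{7}\right) 140 = \left(-32 - - \frac{48}{7}\right) 140 = \left(-32 + \frac{48}{7}\right) 140 = \left(- \frac{176}{7}\right) 140 = -3520$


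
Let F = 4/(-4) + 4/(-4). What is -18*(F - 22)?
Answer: 432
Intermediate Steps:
F = -2 (F = 4*(-¼) + 4*(-¼) = -1 - 1 = -2)
-18*(F - 22) = -18*(-2 - 22) = -18*(-24) = 432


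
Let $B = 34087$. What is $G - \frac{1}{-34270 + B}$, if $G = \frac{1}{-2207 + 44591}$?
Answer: $\frac{14189}{2585424} \approx 0.0054881$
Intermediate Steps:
$G = \frac{1}{42384} \approx 2.3594 \cdot 10^{-5}$
$G - \frac{1}{-34270 + B} = \frac{1}{42384} - \frac{1}{-34270 + 34087} = \frac{1}{42384} - \frac{1}{-183} = \frac{1}{42384} - - \frac{1}{183} = \frac{1}{42384} + \frac{1}{183} = \frac{14189}{2585424}$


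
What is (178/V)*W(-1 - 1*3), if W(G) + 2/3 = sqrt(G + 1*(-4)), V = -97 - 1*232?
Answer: 356/987 - 356*I*sqrt(2)/329 ≈ 0.36069 - 1.5303*I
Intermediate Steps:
V = -329 (V = -97 - 232 = -329)
W(G) = -2/3 + sqrt(-4 + G) (W(G) = -2/3 + sqrt(G + 1*(-4)) = -2/3 + sqrt(G - 4) = -2/3 + sqrt(-4 + G))
(178/V)*W(-1 - 1*3) = (178/(-329))*(-2/3 + sqrt(-4 + (-1 - 1*3))) = (178*(-1/329))*(-2/3 + sqrt(-4 + (-1 - 3))) = -178*(-2/3 + sqrt(-4 - 4))/329 = -178*(-2/3 + sqrt(-8))/329 = -178*(-2/3 + 2*I*sqrt(2))/329 = 356/987 - 356*I*sqrt(2)/329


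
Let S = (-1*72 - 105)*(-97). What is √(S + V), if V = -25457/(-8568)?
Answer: √35016808862/1428 ≈ 131.04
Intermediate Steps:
V = 25457/8568 (V = -25457*(-1/8568) = 25457/8568 ≈ 2.9712)
S = 17169 (S = (-72 - 105)*(-97) = -177*(-97) = 17169)
√(S + V) = √(17169 + 25457/8568) = √(147129449/8568) = √35016808862/1428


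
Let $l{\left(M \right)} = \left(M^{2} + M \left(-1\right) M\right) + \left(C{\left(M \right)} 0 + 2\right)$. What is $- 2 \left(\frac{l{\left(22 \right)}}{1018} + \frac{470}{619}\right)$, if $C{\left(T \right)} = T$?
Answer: $- \frac{479698}{315071} \approx -1.5225$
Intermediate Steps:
$l{\left(M \right)} = 2$ ($l{\left(M \right)} = \left(M^{2} + M \left(-1\right) M\right) + \left(M 0 + 2\right) = \left(M^{2} + - M M\right) + \left(0 + 2\right) = \left(M^{2} - M^{2}\right) + 2 = 0 + 2 = 2$)
$- 2 \left(\frac{l{\left(22 \right)}}{1018} + \frac{470}{619}\right) = - 2 \left(\frac{2}{1018} + \frac{470}{619}\right) = - 2 \left(2 \cdot \frac{1}{1018} + 470 \cdot \frac{1}{619}\right) = - 2 \left(\frac{1}{509} + \frac{470}{619}\right) = \left(-2\right) \frac{239849}{315071} = - \frac{479698}{315071}$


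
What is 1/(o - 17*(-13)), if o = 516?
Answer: 1/737 ≈ 0.0013569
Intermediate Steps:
1/(o - 17*(-13)) = 1/(516 - 17*(-13)) = 1/(516 + 221) = 1/737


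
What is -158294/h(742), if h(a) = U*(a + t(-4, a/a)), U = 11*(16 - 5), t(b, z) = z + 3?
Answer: -79147/45133 ≈ -1.7536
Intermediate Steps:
t(b, z) = 3 + z
U = 121 (U = 11*11 = 121)
h(a) = 484 + 121*a (h(a) = 121*(a + (3 + a/a)) = 121*(a + (3 + 1)) = 121*(a + 4) = 121*(4 + a) = 484 + 121*a)
-158294/h(742) = -158294/(484 + 121*742) = -158294/(484 + 89782) = -158294/90266 = -158294*1/90266 = -79147/45133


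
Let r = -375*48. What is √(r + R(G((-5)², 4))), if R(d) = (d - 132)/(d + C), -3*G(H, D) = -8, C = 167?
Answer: 2*I*√1165913873/509 ≈ 134.17*I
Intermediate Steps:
G(H, D) = 8/3 (G(H, D) = -⅓*(-8) = 8/3)
R(d) = (-132 + d)/(167 + d) (R(d) = (d - 132)/(d + 167) = (-132 + d)/(167 + d))
r = -18000
√(r + R(G((-5)², 4))) = √(-18000 + (-132 + 8/3)/(167 + 8/3)) = √(-18000 - 388/3/(509/3)) = √(-18000 + (3/509)*(-388/3)) = √(-18000 - 388/509) = √(-9162388/509) = 2*I*√1165913873/509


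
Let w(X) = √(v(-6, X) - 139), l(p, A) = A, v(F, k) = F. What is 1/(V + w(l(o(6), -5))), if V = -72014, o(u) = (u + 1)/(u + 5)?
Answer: -72014/5186016341 - I*√145/5186016341 ≈ -1.3886e-5 - 2.3219e-9*I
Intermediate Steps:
o(u) = (1 + u)/(5 + u)
w(X) = I*√145 (w(X) = √(-6 - 139) = √(-145) = I*√145)
1/(V + w(l(o(6), -5))) = 1/(-72014 + I*√145)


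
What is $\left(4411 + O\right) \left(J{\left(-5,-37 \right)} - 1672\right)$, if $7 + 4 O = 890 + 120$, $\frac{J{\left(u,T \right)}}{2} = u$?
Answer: $- \frac{15682127}{2} \approx -7.8411 \cdot 10^{6}$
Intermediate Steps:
$J{\left(u,T \right)} = 2 u$
$O = \frac{1003}{4}$ ($O = - \frac{7}{4} + \frac{890 + 120}{4} = - \frac{7}{4} + \frac{1}{4} \cdot 1010 = - \frac{7}{4} + \frac{505}{2} = \frac{1003}{4} \approx 250.75$)
$\left(4411 + O\right) \left(J{\left(-5,-37 \right)} - 1672\right) = \left(4411 + \frac{1003}{4}\right) \left(2 \left(-5\right) - 1672\right) = \frac{18647 \left(-10 - 1672\right)}{4} = \frac{18647}{4} \left(-1682\right) = - \frac{15682127}{2}$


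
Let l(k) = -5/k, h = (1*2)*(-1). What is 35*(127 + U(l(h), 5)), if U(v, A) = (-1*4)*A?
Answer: 3745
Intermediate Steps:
h = -2 (h = 2*(-1) = -2)
U(v, A) = -4*A
35*(127 + U(l(h), 5)) = 35*(127 - 4*5) = 35*(127 - 20) = 35*107 = 3745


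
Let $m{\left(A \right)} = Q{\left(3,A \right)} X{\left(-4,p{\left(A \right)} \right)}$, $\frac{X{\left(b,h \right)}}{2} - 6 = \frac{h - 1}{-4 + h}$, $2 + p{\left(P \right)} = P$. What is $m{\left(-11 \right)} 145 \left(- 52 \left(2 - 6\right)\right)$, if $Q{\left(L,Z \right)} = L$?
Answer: $\frac{20991360}{17} \approx 1.2348 \cdot 10^{6}$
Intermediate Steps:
$p{\left(P \right)} = -2 + P$
$X{\left(b,h \right)} = 12 + \frac{2 \left(-1 + h\right)}{-4 + h}$ ($X{\left(b,h \right)} = 12 + 2 \frac{h - 1}{-4 + h} = 12 + 2 \frac{-1 + h}{-4 + h} = 12 + \frac{2 \left(-1 + h\right)}{-4 + h}$)
$m{\left(A \right)} = \frac{6 \left(-39 + 7 A\right)}{-6 + A}$ ($m{\left(A \right)} = 3 \frac{2 \left(-25 + 7 \left(-2 + A\right)\right)}{-4 + \left(-2 + A\right)} = 3 \frac{2 \left(-25 + \left(-14 + 7 A\right)\right)}{-6 + A} = 3 \frac{2 \left(-39 + 7 A\right)}{-6 + A} = \frac{6 \left(-39 + 7 A\right)}{-6 + A}$)
$m{\left(-11 \right)} 145 \left(- 52 \left(2 - 6\right)\right) = \frac{6 \left(-39 + 7 \left(-11\right)\right)}{-6 - 11} \cdot 145 \left(- 52 \left(2 - 6\right)\right) = \frac{6 \left(-39 - 77\right)}{-17} \cdot 145 \left(- 52 \left(2 - 6\right)\right) = 6 \left(- \frac{1}{17}\right) \left(-116\right) 145 \left(\left(-52\right) \left(-4\right)\right) = \frac{696}{17} \cdot 145 \cdot 208 = \frac{100920}{17} \cdot 208 = \frac{20991360}{17}$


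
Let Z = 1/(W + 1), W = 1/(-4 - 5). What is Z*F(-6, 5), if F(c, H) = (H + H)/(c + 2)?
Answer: -45/16 ≈ -2.8125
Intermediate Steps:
F(c, H) = 2*H/(2 + c) (F(c, H) = (2*H)/(2 + c) = 2*H/(2 + c))
W = -⅑ (W = 1/(-9) = -⅑ ≈ -0.11111)
Z = 9/8 (Z = 1/(-⅑ + 1) = 1/(8/9) = 9/8 ≈ 1.1250)
Z*F(-6, 5) = 9*(2*5/(2 - 6))/8 = 9*(2*5/(-4))/8 = 9*(2*5*(-¼))/8 = (9/8)*(-5/2) = -45/16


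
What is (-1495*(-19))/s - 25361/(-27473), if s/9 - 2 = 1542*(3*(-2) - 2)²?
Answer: 4661252875/4880358666 ≈ 0.95510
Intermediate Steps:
s = 888210 (s = 18 + 9*(1542*(3*(-2) - 2)²) = 18 + 9*(1542*(-6 - 2)²) = 18 + 9*(1542*(-8)²) = 18 + 9*(1542*64) = 18 + 9*98688 = 18 + 888192 = 888210)
(-1495*(-19))/s - 25361/(-27473) = -1495*(-19)/888210 - 25361/(-27473) = 28405*(1/888210) - 25361*(-1/27473) = 5681/177642 + 25361/27473 = 4661252875/4880358666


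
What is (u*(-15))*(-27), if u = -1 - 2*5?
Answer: -4455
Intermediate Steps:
u = -11 (u = -1 - 10 = -11)
(u*(-15))*(-27) = -11*(-15)*(-27) = 165*(-27) = -4455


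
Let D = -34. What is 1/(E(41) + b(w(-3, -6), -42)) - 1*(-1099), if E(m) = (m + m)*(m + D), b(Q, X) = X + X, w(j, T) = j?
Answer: 538511/490 ≈ 1099.0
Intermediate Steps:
b(Q, X) = 2*X
E(m) = 2*m*(-34 + m) (E(m) = (m + m)*(m - 34) = (2*m)*(-34 + m) = 2*m*(-34 + m))
1/(E(41) + b(w(-3, -6), -42)) - 1*(-1099) = 1/(2*41*(-34 + 41) + 2*(-42)) - 1*(-1099) = 1/(2*41*7 - 84) + 1099 = 1/(574 - 84) + 1099 = 1/490 + 1099 = 538511/490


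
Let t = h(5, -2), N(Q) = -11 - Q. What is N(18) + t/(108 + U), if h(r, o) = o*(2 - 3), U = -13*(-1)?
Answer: -3507/121 ≈ -28.983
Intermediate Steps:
U = 13
h(r, o) = -o (h(r, o) = o*(-1) = -o)
t = 2 (t = -1*(-2) = 2)
N(18) + t/(108 + U) = (-11 - 1*18) + 2/(108 + 13) = (-11 - 18) + 2/121 = -29 + (1/121)*2 = -29 + 2/121 = -3507/121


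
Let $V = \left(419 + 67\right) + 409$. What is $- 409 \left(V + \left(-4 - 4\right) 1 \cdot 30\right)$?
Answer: $-267895$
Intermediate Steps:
$V = 895$ ($V = 486 + 409 = 895$)
$- 409 \left(V + \left(-4 - 4\right) 1 \cdot 30\right) = - 409 \left(895 + \left(-4 - 4\right) 1 \cdot 30\right) = - 409 \left(895 + \left(-8\right) 1 \cdot 30\right) = - 409 \left(895 - 240\right) = \left(-409\right) 655 = -267895$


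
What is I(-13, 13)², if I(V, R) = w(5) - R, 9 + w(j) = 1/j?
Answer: 11881/25 ≈ 475.24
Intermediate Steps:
w(j) = -9 + 1/j
I(V, R) = -44/5 - R (I(V, R) = (-9 + 1/5) - R = (-9 + ⅕) - R = -44/5 - R)
I(-13, 13)² = (-44/5 - 1*13)² = (-44/5 - 13)² = (-109/5)² = 11881/25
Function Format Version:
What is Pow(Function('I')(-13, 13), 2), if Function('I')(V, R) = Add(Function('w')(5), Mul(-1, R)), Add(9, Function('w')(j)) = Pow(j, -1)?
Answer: Rational(11881, 25) ≈ 475.24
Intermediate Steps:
Function('w')(j) = Add(-9, Pow(j, -1))
Function('I')(V, R) = Add(Rational(-44, 5), Mul(-1, R)) (Function('I')(V, R) = Add(Add(-9, Pow(5, -1)), Mul(-1, R)) = Add(Add(-9, Rational(1, 5)), Mul(-1, R)) = Add(Rational(-44, 5), Mul(-1, R)))
Pow(Function('I')(-13, 13), 2) = Pow(Add(Rational(-44, 5), Mul(-1, 13)), 2) = Pow(Add(Rational(-44, 5), -13), 2) = Pow(Rational(-109, 5), 2) = Rational(11881, 25)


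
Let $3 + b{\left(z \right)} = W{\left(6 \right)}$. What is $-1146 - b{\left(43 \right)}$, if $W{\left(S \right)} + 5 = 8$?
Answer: $-1146$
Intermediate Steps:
$W{\left(S \right)} = 3$ ($W{\left(S \right)} = -5 + 8 = 3$)
$b{\left(z \right)} = 0$ ($b{\left(z \right)} = -3 + 3 = 0$)
$-1146 - b{\left(43 \right)} = -1146 - 0 = -1146 + 0 = -1146$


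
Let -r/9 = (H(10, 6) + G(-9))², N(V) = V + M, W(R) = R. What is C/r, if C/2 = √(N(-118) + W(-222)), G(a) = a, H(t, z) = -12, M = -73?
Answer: -2*I*√413/3969 ≈ -0.010241*I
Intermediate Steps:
N(V) = -73 + V (N(V) = V - 73 = -73 + V)
r = -3969 (r = -9*(-12 - 9)² = -9*(-21)² = -9*441 = -3969)
C = 2*I*√413 (C = 2*√((-73 - 118) - 222) = 2*√(-191 - 222) = 2*√(-413) = 2*(I*√413) = 2*I*√413 ≈ 40.645*I)
C/r = (2*I*√413)/(-3969) = (2*I*√413)*(-1/3969) = -2*I*√413/3969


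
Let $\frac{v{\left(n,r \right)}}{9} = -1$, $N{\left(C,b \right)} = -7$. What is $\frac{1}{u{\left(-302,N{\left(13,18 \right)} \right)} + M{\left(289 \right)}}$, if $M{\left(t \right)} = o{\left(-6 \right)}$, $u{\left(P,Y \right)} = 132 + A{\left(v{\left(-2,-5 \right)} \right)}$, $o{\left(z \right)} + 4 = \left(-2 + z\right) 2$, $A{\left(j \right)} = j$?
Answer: $\frac{1}{103} \approx 0.0097087$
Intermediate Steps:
$v{\left(n,r \right)} = -9$ ($v{\left(n,r \right)} = 9 \left(-1\right) = -9$)
$o{\left(z \right)} = -8 + 2 z$ ($o{\left(z \right)} = -4 + \left(-2 + z\right) 2 = -4 + \left(-4 + 2 z\right) = -8 + 2 z$)
$u{\left(P,Y \right)} = 123$ ($u{\left(P,Y \right)} = 132 - 9 = 123$)
$M{\left(t \right)} = -20$ ($M{\left(t \right)} = -8 + 2 \left(-6\right) = -8 - 12 = -20$)
$\frac{1}{u{\left(-302,N{\left(13,18 \right)} \right)} + M{\left(289 \right)}} = \frac{1}{123 - 20} = \frac{1}{103}$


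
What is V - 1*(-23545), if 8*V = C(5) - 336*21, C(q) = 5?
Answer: 181309/8 ≈ 22664.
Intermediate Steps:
V = -7051/8 (V = (5 - 336*21)/8 = (5 - 112*63)/8 = (5 - 7056)/8 = (1/8)*(-7051) = -7051/8 ≈ -881.38)
V - 1*(-23545) = -7051/8 - 1*(-23545) = -7051/8 + 23545 = 181309/8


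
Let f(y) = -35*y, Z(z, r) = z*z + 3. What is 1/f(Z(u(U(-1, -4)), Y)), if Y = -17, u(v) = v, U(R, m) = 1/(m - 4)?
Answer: -64/6755 ≈ -0.0094745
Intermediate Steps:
U(R, m) = 1/(-4 + m)
Z(z, r) = 3 + z² (Z(z, r) = z² + 3 = 3 + z²)
1/f(Z(u(U(-1, -4)), Y)) = 1/(-35*(3 + (1/(-4 - 4))²)) = 1/(-35*(3 + (1/(-8))²)) = 1/(-35*(3 + (-⅛)²)) = 1/(-35*(3 + 1/64)) = 1/(-35*193/64) = 1/(-6755/64) = -64/6755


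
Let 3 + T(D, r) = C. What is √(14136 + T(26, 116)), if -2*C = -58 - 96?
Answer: 7*√290 ≈ 119.21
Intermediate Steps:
C = 77 (C = -(-58 - 96)/2 = -½*(-154) = 77)
T(D, r) = 74 (T(D, r) = -3 + 77 = 74)
√(14136 + T(26, 116)) = √(14136 + 74) = √14210 = 7*√290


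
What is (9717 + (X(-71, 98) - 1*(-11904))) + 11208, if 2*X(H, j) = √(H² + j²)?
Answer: 32829 + √14645/2 ≈ 32890.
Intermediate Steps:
X(H, j) = √(H² + j²)/2
(9717 + (X(-71, 98) - 1*(-11904))) + 11208 = (9717 + (√((-71)² + 98²)/2 - 1*(-11904))) + 11208 = (9717 + (√(5041 + 9604)/2 + 11904)) + 11208 = (9717 + (√14645/2 + 11904)) + 11208 = (9717 + (11904 + √14645/2)) + 11208 = (21621 + √14645/2) + 11208 = 32829 + √14645/2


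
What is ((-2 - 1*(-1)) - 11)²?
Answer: 144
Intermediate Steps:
((-2 - 1*(-1)) - 11)² = ((-2 + 1) - 11)² = (-1 - 11)² = (-12)² = 144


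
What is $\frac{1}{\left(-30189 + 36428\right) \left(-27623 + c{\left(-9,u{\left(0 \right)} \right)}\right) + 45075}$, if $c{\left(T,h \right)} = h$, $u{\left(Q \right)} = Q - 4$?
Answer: $- \frac{1}{172319778} \approx -5.8032 \cdot 10^{-9}$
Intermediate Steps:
$u{\left(Q \right)} = -4 + Q$
$\frac{1}{\left(-30189 + 36428\right) \left(-27623 + c{\left(-9,u{\left(0 \right)} \right)}\right) + 45075} = \frac{1}{\left(-30189 + 36428\right) \left(-27623 + \left(-4 + 0\right)\right) + 45075} = \frac{1}{6239 \left(-27623 - 4\right) + 45075} = \frac{1}{6239 \left(-27627\right) + 45075} = \frac{1}{-172364853 + 45075} = \frac{1}{-172319778} = - \frac{1}{172319778}$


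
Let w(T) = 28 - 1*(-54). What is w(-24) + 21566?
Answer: 21648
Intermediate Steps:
w(T) = 82 (w(T) = 28 + 54 = 82)
w(-24) + 21566 = 82 + 21566 = 21648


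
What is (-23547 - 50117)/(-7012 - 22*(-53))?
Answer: 36832/2923 ≈ 12.601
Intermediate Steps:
(-23547 - 50117)/(-7012 - 22*(-53)) = -73664/(-7012 + 1166) = -73664/(-5846) = -73664*(-1/5846) = 36832/2923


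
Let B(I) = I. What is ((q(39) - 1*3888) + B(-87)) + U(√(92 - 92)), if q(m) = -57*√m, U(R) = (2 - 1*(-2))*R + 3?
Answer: -3972 - 57*√39 ≈ -4328.0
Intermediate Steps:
U(R) = 3 + 4*R (U(R) = (2 + 2)*R + 3 = 4*R + 3 = 3 + 4*R)
((q(39) - 1*3888) + B(-87)) + U(√(92 - 92)) = ((-57*√39 - 1*3888) - 87) + (3 + 4*√(92 - 92)) = ((-57*√39 - 3888) - 87) + (3 + 4*√0) = ((-3888 - 57*√39) - 87) + (3 + 4*0) = (-3975 - 57*√39) + (3 + 0) = (-3975 - 57*√39) + 3 = -3972 - 57*√39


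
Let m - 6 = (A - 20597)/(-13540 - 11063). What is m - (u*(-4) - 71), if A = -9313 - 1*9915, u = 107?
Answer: 70420/139 ≈ 506.62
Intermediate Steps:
A = -19228 (A = -9313 - 9915 = -19228)
m = 1059/139 (m = 6 + (-19228 - 20597)/(-13540 - 11063) = 6 - 39825/(-24603) = 6 - 39825*(-1/24603) = 6 + 225/139 = 1059/139 ≈ 7.6187)
m - (u*(-4) - 71) = 1059/139 - (107*(-4) - 71) = 1059/139 - (-428 - 71) = 1059/139 - 1*(-499) = 1059/139 + 499 = 70420/139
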